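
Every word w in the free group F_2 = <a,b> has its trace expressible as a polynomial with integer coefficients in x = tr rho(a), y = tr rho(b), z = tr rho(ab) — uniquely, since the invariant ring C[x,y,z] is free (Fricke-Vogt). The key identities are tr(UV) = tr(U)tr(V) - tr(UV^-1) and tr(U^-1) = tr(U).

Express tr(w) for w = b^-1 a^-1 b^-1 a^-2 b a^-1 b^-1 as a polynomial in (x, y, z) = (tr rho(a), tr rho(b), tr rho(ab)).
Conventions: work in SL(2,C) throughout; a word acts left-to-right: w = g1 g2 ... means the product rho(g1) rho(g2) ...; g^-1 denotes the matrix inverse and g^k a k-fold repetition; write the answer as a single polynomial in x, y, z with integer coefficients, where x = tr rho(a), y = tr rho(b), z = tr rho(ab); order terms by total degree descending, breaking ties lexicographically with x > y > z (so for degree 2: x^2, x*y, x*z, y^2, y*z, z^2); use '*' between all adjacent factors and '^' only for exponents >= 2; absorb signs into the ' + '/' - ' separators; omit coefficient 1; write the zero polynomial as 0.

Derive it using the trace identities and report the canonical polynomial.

tr(a^-1) = tr(a) = x
apply: tr(b a b) = tr(b) tr(a b) - tr(a) = y*z - x
apply: tr(b a b a) = tr(b a) tr(b a) - tr(1) = z^2 - 2
tr(a b a^-1 b) = tr(b a b) tr(a) - tr(b a b a) = x*y*z - x^2 - z^2 + 2
tr(b a^-1 b^-1 a) = tr(a b a^-1) tr(b) - tr(a b a^-1 b) = -x*y*z + x^2 + y^2 + z^2 - 2
tr(b^-1 a^-1 b a^-1) = tr(b a^-1 b^-1) tr(a) - tr(b a^-1 b^-1 a) = x*y*z - y^2 - z^2 + 2
use: tr(a^-1 b) = tr(b) tr(a) - tr(b a) = x*y - z
tr(a^-1 b a^-1) = tr(a^-1 b) tr(a) - tr(a^-1 b a) = x^2*y - x*z - y
tr(b^-1 a^-1 b a^-1 b^-1) = tr(b^-1 a^-1 b a^-1) tr(b) - tr(b^-1 a^-1 b a^-1 b) = x*y^2*z - x^2*y - y^3 - y*z^2 + x*z + 3*y
use: tr(b^2) = tr(b) tr(b) - tr(1) = y^2 - 2
use: tr(b a^-1 b) = tr(b^2) tr(a) - tr(b^2 a) = x*y^2 - y*z - x
apply: tr(b^2 a b) = tr(b) tr(b a b) - tr(b a) = y^2*z - x*y - z
tr(a b a) = tr(a) tr(b a) - tr(b) = x*z - y
apply: tr(b^2 a b a) = tr(b) tr(a b a b) - tr(a b a) = y*z^2 - x*z - y
use: tr(b a b a^-1 b) = tr(b^2 a b) tr(a) - tr(b^2 a b a) = x*y^2*z - x^2*y - y*z^2 + y
apply: tr(b a b a b a) = tr(b a) tr(b a b a) - tr(b^-1 a^-1) = z^3 - 3*z
tr(b a b a^-1 b a) = tr(b a b a b) tr(a) - tr(b a b a b a) = x*y*z^2 - x^2*z - z^3 - x*y + 3*z
tr(a b a^-1 b a^-1 b) = tr(b a b a^-1 b) tr(a) - tr(b a b a^-1 b a) = x^2*y^2*z - x^3*y - 2*x*y*z^2 + x^2*z + z^3 + 2*x*y - 3*z
tr(a^-1 b a^-1 b^-1 a b) = tr(a b a^-1 b a^-1) tr(b) - tr(a b a^-1 b a^-1 b) = -x^2*y^2*z + x^3*y + x*y^3 + 2*x*y*z^2 - x^2*z - y^2*z - z^3 - 3*x*y + 3*z
tr(b^-1 a^-1 b a^-1 b^-1 a) = tr(a^-1 b a^-1 b^-1 a) tr(b) - tr(a^-1 b a^-1 b^-1 a b) = x^2*y^2*z - x^3*y - x*y^3 - 2*x*y*z^2 + x^2*z + y^2*z + z^3 + 4*x*y - 3*z
tr(b^-1 a^-1 b^-1 a^-1 b a^-1) = tr(b^-1 a^-1 b a^-1 b^-1) tr(a) - tr(b^-1 a^-1 b a^-1 b^-1 a) = x*y*z^2 - y^2*z - z^3 - x*y + 3*z
tr(a^-1 b^-1 a^-1 b a^-1) = tr(b^-1 a^-1 b a^-1) tr(a) - tr(b^-1 a^-1 b) = x^2*y*z - x*y^2 - x*z^2 + x
use: tr(b a^-1 b^-2 a^-1 b^-1 a^-1) = tr(b^-1 a^-1 b^-1 a^-1 b a^-1) tr(b) - tr(b^-1 a^-1 b^-1 a^-1 b a^-1 b) = x*y^2*z^2 - x^2*y*z - y^3*z - y*z^3 + x*z^2 + 3*y*z - x
apply: tr(a^-1 b^-2 a^-1) = tr(b^-2 a^-1) tr(a) - tr(b^-2) = x*y*z - x^2 - y^2 + 2
apply: tr(b^-1 a^-1 b^-1 a^-2 b a^-1 b^-1) = tr(b a^-1 b^-2 a^-1 b^-1 a^-1) tr(a) - tr(b a^-1 b^-2 a^-1 b^-1) = x^2*y^2*z^2 - x^3*y*z - x*y^3*z - x*y*z^3 + x^2*z^2 + 2*x*y*z + y^2 - 2

x^2*y^2*z^2 - x^3*y*z - x*y^3*z - x*y*z^3 + x^2*z^2 + 2*x*y*z + y^2 - 2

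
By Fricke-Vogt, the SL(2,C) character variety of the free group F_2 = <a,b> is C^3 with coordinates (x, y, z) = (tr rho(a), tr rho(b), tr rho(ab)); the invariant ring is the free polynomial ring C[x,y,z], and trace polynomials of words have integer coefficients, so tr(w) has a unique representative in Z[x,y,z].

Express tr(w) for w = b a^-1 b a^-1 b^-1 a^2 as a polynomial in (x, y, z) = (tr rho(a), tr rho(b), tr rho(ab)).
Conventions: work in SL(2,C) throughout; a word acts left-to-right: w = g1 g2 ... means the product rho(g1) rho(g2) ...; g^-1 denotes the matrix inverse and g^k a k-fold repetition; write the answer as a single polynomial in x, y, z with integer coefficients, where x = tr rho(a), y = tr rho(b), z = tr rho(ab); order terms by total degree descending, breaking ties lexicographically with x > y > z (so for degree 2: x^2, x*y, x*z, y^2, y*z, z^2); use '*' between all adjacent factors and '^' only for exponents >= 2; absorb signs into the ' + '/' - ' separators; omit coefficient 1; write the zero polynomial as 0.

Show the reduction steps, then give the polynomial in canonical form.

-x^3*y^2*z + x^4*y + x^2*y^3 + 2*x^2*y*z^2 - x^3*z - x*y^2*z - x*z^3 - 4*x^2*y + 4*x*z + y

trace(b^2 a) = trace(b) * trace(a b) - trace(a)  (reduce the b square) = y*z - x
trace(b^2) = trace(b) * trace(b) - trace(1)  (reduce the b square) = y^2 - 2
use: trace(a b^2 a) = trace(a) * trace(b^2 a) - trace(b^2)  (reduce the a square) = x*y*z - x^2 - y^2 + 2
use: trace(a^2 b^2 a) = trace(a) * trace(a b^2 a) - trace(a b^2)  (reduce the a square) = x^2*y*z - x^3 - x*y^2 - y*z + 3*x
use: trace(b a b a) = trace(b a) * trace(b a) - trace(1)  (split on b) = z^2 - 2
trace(a b a^2 b) = trace(a) * trace(b a b a) - trace(b a b)  (reduce the a square) = x*z^2 - y*z - x
use: trace(a b a) = trace(a) * trace(b a) - trace(b)  (reduce the a square) = x*z - y
trace(a b a^2) = trace(a) * trace(a b a) - trace(a b)  (reduce the a square) = x^2*z - x*y - z
use: trace(a^2 b^2 a b) = trace(b) * trace(a b a^2 b) - trace(a b a^2)  (reduce the b square) = x*y*z^2 - x^2*z - y^2*z + z
trace(b a b^-1 a^2 b) = trace(a^2 b^2 a) * trace(b) - trace(a^2 b^2 a b)  (eliminate b^-1) = x^2*y^2*z - x^3*y - x*y^3 - x*y*z^2 + x^2*z + 3*x*y - z
apply: trace(a^2 b a b a) = trace(a) * trace(b a b a^2) - trace(b a b a)  (reduce the a square) = x^2*z^2 - x*y*z - x^2 - z^2 + 2
apply: trace(b a b a b a) = trace(a b a b) * trace(a b) - trace(b a)  (split on a) = z^3 - 3*z
use: trace(b a b a b) = trace(b) * trace(a b a b) - trace(a b a)  (reduce the b square) = y*z^2 - x*z - y
trace(a^2 b a b a b) = trace(a) * trace(b a b a b a) - trace(b a b a b)  (reduce the a square) = x*z^3 - y*z^2 - 2*x*z + y
trace(b a b^-1 a^2 b a) = trace(a^2 b a b a) * trace(b) - trace(a^2 b a b a b)  (eliminate b^-1) = x^2*y*z^2 - x*y^2*z - x*z^3 - x^2*y + 2*x*z + y
trace(b^-1 a^2 b a^-1 b a) = trace(b a b^-1 a^2 b) * trace(a) - trace(b a b^-1 a^2 b a)  (eliminate a^-1) = x^3*y^2*z - x^4*y - x^2*y^3 - 2*x^2*y*z^2 + x^3*z + x*y^2*z + x*z^3 + 4*x^2*y - 3*x*z - y
trace(b a^-1 b a^-1 b^-1 a^2) = trace(b^-1 a^2 b a^-1 b) * trace(a) - trace(b^-1 a^2 b a^-1 b a)  (eliminate a^-1) = -x^3*y^2*z + x^4*y + x^2*y^3 + 2*x^2*y*z^2 - x^3*z - x*y^2*z - x*z^3 - 4*x^2*y + 4*x*z + y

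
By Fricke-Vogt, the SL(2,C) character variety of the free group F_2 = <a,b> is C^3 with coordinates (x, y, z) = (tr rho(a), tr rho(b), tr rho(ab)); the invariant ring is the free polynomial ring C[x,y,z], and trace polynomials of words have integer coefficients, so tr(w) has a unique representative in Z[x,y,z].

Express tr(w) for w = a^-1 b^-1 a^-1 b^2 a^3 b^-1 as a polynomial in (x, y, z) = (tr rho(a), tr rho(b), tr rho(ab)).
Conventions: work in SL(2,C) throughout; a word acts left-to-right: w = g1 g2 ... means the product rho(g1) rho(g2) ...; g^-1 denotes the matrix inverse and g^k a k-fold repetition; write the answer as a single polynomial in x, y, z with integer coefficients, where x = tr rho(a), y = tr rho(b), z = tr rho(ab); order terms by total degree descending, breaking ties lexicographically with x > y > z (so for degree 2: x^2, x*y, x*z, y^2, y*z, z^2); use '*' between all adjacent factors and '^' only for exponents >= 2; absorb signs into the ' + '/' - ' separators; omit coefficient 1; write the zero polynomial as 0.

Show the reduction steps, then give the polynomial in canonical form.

tr(b a^2) = tr(a) * tr(b a) - tr(b) = x*z - y
and tr(b a^3) = tr(a) * tr(b a^2) - tr(b a) = x^2*z - x*y - z
tr(a^2) = tr(a) * tr(a) - tr(1) = x^2 - 2
tr(a b^2 a) = tr(b) * tr(a^2 b) - tr(a^2) = x*y*z - x^2 - y^2 + 2
and tr(a b^2) = tr(b) * tr(a b) - tr(a) = y*z - x
tr(a^2 b^2 a) = tr(a) * tr(a b^2 a) - tr(a b^2) = x^2*y*z - x^3 - x*y^2 - y*z + 3*x
and tr(a b^2 a^3) = tr(a) * tr(a^2 b^2 a) - tr(a^2 b^2) = x^3*y*z - x^4 - x^2*y^2 - 2*x*y*z + 4*x^2 + y^2 - 2
next, tr(b a b a) = tr(a b) * tr(a b) - tr(1)   [split at repeated a] = z^2 - 2
tr(a b a b a) = tr(a) * tr(b a b a) - tr(b a b) = x*z^2 - y*z - x
next, tr(a^3 b a b) = tr(a) * tr(a b a b a) - tr(a b a b) = x^2*z^2 - x*y*z - x^2 - z^2 + 2
tr(a^3 b a) = tr(a) * tr(b a^3) - tr(b a^2) = x^3*z - x^2*y - 2*x*z + y
next, tr(a b^2 a^3 b) = tr(b) * tr(a^3 b a b) - tr(a^3 b a) = x^2*y*z^2 - x^3*z - x*y^2*z - y*z^2 + 2*x*z + y
tr(b^2 a^3 b^-1 a) = tr(a b^2 a^3) * tr(b) - tr(a b^2 a^3 b) = x^3*y^2*z - x^4*y - x^2*y^3 - x^2*y*z^2 + x^3*z - x*y^2*z + 4*x^2*y + y^3 + y*z^2 - 2*x*z - 3*y
and tr(b^-1 a^-1 b^2 a^3) = tr(b^2 a^3 b^-1) * tr(a) - tr(b^2 a^3 b^-1 a) = -x^3*y^2*z + x^4*y + x^2*y^3 + x^2*y*z^2 + x*y^2*z - 5*x^2*y - y^3 - y*z^2 + x*z + 3*y
and tr(b^-1 a^-1 b^2 a^3 b^-1) = tr(b^-1 a^-1 b^2 a^3) * tr(b) - tr(b^-1 a^-1 b^2 a^3 b) = -x^3*y^3*z + x^4*y^2 + x^2*y^4 + x^2*y^2*z^2 + x*y^3*z - 5*x^2*y^2 - y^4 - y^2*z^2 + x^2 + 4*y^2 - 2
next, tr(b^3 a^3) = tr(b) * tr(a^3 b^2) - tr(a^3 b) = x^2*y^2*z - x^3*y - x*y^3 - x^2*z - y^2*z + 4*x*y + z
tr(b^3 a^2) = tr(b) * tr(a^2 b^2) - tr(a^2 b) = x*y^2*z - x^2*y - y^3 - x*z + 3*y
next, tr(b^2 a^4 b) = tr(a) * tr(b^3 a^3) - tr(b^3 a^2) = x^3*y^2*z - x^4*y - x^2*y^3 - x^3*z - 2*x*y^2*z + 5*x^2*y + y^3 + 2*x*z - 3*y
tr(a b a b^2 a) = tr(b) * tr(a^2 b a b) - tr(a^2 b a) = x*y*z^2 - x^2*z - y^2*z + z
next, tr(b^2 a^4 b a) = tr(a) * tr(a b a b^2 a^2) - tr(a b a b^2 a) = x^3*y*z^2 - x^4*z - x^2*y^2*z - 2*x*y*z^2 + 3*x^2*z + y^2*z + x*y - z
tr(a^-1 b^2 a^4 b) = tr(b^2 a^4 b) * tr(a) - tr(b^2 a^4 b a) = x^4*y^2*z - x^5*y - x^3*y^3 - x^3*y*z^2 - x^2*y^2*z + 5*x^3*y + x*y^3 + 2*x*y*z^2 - x^2*z - y^2*z - 4*x*y + z
tr(a b^-1 a^-1 b^2 a^3) = tr(a^-1 b^2 a^4) * tr(b) - tr(a^-1 b^2 a^4 b) = -x^4*y^2*z + x^5*y + x^3*y^3 + x^3*y*z^2 + 2*x^2*y^2*z - 6*x^3*y - 2*x*y^3 - 2*x*y*z^2 + x^2*z + 7*x*y - z
tr(a b^2 a^3 b a) = tr(a) * tr(b^2 a^3 b a) - tr(b^2 a^3 b) = x^3*y*z^2 - x^4*z - 2*x^2*y^2*z + x^3*y + x*y^3 - x*y*z^2 + 3*x^2*z + y^2*z - 3*x*y - z
and tr(b a b a b a) = tr(a b a b) * tr(a b) - tr(b a)   [split at repeated a] = z^3 - 3*z
tr(b a b a b) = tr(b) * tr(a b a b) - tr(a b a) = y*z^2 - x*z - y
tr(a^2 b a b a b) = tr(a) * tr(b a b a b a) - tr(b a b a b) = x*z^3 - y*z^2 - 2*x*z + y
and tr(b a b a b^2 a^2) = tr(b) * tr(a^2 b a b a b) - tr(a^2 b a b a) = x*y*z^3 - x^2*z^2 - y^2*z^2 - x*y*z + x^2 + y^2 + z^2 - 2
tr(b a b a b^2 a) = tr(b) * tr(a b a b a b) - tr(a b a b a) = y*z^3 - x*z^2 - 2*y*z + x
and tr(a b^2 a^3 b a b) = tr(a) * tr(b a b a b^2 a^2) - tr(b a b a b^2 a) = x^2*y*z^3 - x^3*z^2 - x*y^2*z^2 - x^2*y*z - y*z^3 + x^3 + x*y^2 + 2*x*z^2 + 2*y*z - 3*x
next, tr(b^2 a^3 b a b^-1 a) = tr(a b^2 a^3 b a) * tr(b) - tr(a b^2 a^3 b a b) = x^3*y^2*z^2 - x^4*y*z - 2*x^2*y^3*z - x^2*y*z^3 + x^3*y^2 + x^3*z^2 + x*y^4 + 4*x^2*y*z + y^3*z + y*z^3 - x^3 - 4*x*y^2 - 2*x*z^2 - 3*y*z + 3*x
and tr(a b^-1 a^-1 b^2 a^3 b) = tr(b^2 a^3 b a b^-1) * tr(a) - tr(b^2 a^3 b a b^-1 a) = -x^3*y^2*z^2 + x^4*y*z + 2*x^2*y^3*z + x^2*y*z^3 - x^3*y^2 - x*y^4 - 5*x^2*y*z - y^3*z - y*z^3 + 4*x*y^2 + x*z^2 + 3*y*z - x
tr(b^-1 a^-1 b^2 a^3 b^-1 a) = tr(a b^-1 a^-1 b^2 a^3) * tr(b) - tr(a b^-1 a^-1 b^2 a^3 b) = -x^4*y^3*z + x^5*y^2 + x^3*y^4 + 2*x^3*y^2*z^2 - x^4*y*z - x^2*y*z^3 - 5*x^3*y^2 - x*y^4 - 2*x*y^2*z^2 + 6*x^2*y*z + y^3*z + y*z^3 + 3*x*y^2 - x*z^2 - 4*y*z + x
and tr(a^-1 b^-1 a^-1 b^2 a^3 b^-1) = tr(b^-1 a^-1 b^2 a^3 b^-1) * tr(a) - tr(b^-1 a^-1 b^2 a^3 b^-1 a) = -x^3*y^2*z^2 + x^4*y*z + x^2*y^3*z + x^2*y*z^3 + x*y^2*z^2 - 6*x^2*y*z - y^3*z - y*z^3 + x^3 + x*y^2 + x*z^2 + 4*y*z - 3*x

-x^3*y^2*z^2 + x^4*y*z + x^2*y^3*z + x^2*y*z^3 + x*y^2*z^2 - 6*x^2*y*z - y^3*z - y*z^3 + x^3 + x*y^2 + x*z^2 + 4*y*z - 3*x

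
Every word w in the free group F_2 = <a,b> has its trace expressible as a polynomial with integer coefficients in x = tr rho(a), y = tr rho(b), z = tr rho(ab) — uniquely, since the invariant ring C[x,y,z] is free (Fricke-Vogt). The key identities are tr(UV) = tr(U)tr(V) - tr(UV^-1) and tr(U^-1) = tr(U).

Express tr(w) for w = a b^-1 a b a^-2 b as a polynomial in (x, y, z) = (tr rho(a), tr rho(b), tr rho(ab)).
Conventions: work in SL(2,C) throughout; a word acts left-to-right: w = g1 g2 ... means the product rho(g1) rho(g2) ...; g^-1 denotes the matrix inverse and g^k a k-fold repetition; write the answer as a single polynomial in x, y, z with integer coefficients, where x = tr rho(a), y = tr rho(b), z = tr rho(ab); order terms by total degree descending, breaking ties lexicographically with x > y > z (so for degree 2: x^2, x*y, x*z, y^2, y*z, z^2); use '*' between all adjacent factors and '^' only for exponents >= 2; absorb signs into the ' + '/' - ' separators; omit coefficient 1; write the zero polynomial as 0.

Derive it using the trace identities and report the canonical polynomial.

x^3*y^2*z - x^4*y - x^2*y^3 - 2*x^2*y*z^2 + x^3*z + x*z^3 + 5*x^2*y + y^3 + y*z^2 - 4*x*z - 3*y

tr(a^2 b) = tr(a) tr(b a) - tr(b) = x*z - y
tr(a^2) = tr(a) tr(a) - tr(1) = x^2 - 2
tr(b a^2 b) = tr(b) tr(a^2 b) - tr(a^2) = x*y*z - x^2 - y^2 + 2
tr(b a b a) = tr(b a) tr(b a) - tr(1) = z^2 - 2
tr(b a b) = tr(b) tr(a b) - tr(a) = y*z - x
tr(b a^2 b a) = tr(a) tr(b a b a) - tr(b a b) = x*z^2 - y*z - x
tr(b a^2 b a^-1) = tr(b a^2 b) tr(a) - tr(b a^2 b a) = x^2*y*z - x^3 - x*y^2 - x*z^2 + y*z + 3*x
tr(a b a^-2 b a) = tr(b a^2 b a^-1) tr(a) - tr(b a^2 b) = x^3*y*z - x^4 - x^2*y^2 - x^2*z^2 + 4*x^2 + y^2 - 2
tr(b a b a b) = tr(b) tr(a b a b) - tr(a b a) = y*z^2 - x*z - y
tr(b a b a b a) = tr(b a b a) tr(b a) - tr(a b) = z^3 - 3*z
tr(a^-1 b a b a b) = tr(b a b a b) tr(a) - tr(b a b a b a) = x*y*z^2 - x^2*z - z^3 - x*y + 3*z
tr(a b a^-2 b a b) = tr(a^-1 b a b a b) tr(a) - tr(a^-1 b a b a b a) = x^2*y*z^2 - x^3*z - x*z^3 - x^2*y - y*z^2 + 4*x*z + y
tr(a b^-1 a b a^-2 b) = tr(a b a^-2 b a) tr(b) - tr(a b a^-2 b a b) = x^3*y^2*z - x^4*y - x^2*y^3 - 2*x^2*y*z^2 + x^3*z + x*z^3 + 5*x^2*y + y^3 + y*z^2 - 4*x*z - 3*y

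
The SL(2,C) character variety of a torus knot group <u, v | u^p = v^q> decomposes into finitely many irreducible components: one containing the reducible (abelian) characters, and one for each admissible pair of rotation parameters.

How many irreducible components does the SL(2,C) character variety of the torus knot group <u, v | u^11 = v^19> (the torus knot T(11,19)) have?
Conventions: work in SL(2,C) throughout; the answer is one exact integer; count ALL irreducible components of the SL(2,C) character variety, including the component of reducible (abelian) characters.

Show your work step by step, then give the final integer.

91

For T(11,19): irreducibility forces the central element u^11 = v^19 to one of +I, -I.
This locks tr(u) to 2*cos(pi*alpha/11), alpha in 1..10, and tr(v) to 2*cos(pi*beta/19), beta in 1..18, on each component of irreducible characters.
Consistency of u^11 = (-1)^alpha I with v^19 = (-1)^beta I forces alpha = beta (mod 2).
Counting: 5 odd alphas x 9 odd betas + 5 even alphas x 9 even betas = 45 + 45 = 90.
That is 90 components of irreducible characters, and with the reducible (abelian) component the total is 91.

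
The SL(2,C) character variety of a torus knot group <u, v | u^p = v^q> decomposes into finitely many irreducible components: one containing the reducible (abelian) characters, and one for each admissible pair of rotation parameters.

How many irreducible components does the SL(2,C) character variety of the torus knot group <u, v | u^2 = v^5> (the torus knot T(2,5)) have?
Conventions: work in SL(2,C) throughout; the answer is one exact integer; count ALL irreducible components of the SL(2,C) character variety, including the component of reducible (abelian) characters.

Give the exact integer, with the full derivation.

3

For T(2,5): irreducibility forces the central element u^2 = v^5 to one of +I, -I.
So on each irreducible component the traces are pinned: tr(u) = 2*cos(pi*alpha/2) with 1 <= alpha <= 1, tr(v) = 2*cos(pi*beta/5) with 1 <= beta <= 4.
Consistency of u^2 = (-1)^alpha I with v^5 = (-1)^beta I forces alpha = beta (mod 2).
count pairs: odd alpha (1 choices) x odd beta (2), plus even alpha (0) x even beta (2): 1*2 + 0*2 = 2.
Total: 2 irreducible-character components + 1 reducible (abelian) component = 3.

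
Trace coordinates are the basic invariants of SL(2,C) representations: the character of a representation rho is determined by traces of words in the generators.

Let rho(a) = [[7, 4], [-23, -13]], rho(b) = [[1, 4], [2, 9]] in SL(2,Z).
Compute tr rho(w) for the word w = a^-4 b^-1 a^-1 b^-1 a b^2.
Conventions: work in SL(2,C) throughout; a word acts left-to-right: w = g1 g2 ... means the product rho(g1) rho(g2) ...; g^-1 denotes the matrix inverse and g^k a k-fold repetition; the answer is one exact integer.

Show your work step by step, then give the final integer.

10339503954

rho(a^-1) = [[-13, -4], [23, 7]]
... * rho(a^-1) = [[-13, -4], [23, 7]]  ->  [[77, 24], [-138, -43]]
... * rho(a^-1) = [[-13, -4], [23, 7]]  ->  [[-449, -140], [805, 251]]
... * rho(a^-1) = [[-13, -4], [23, 7]]  ->  [[2617, 816], [-4692, -1463]]
... * rho(b^-1) = [[9, -4], [-2, 1]]  ->  [[21921, -9652], [-39302, 17305]]
... * rho(a^-1) = [[-13, -4], [23, 7]]  ->  [[-506969, -155248], [908941, 278343]]
... * rho(b^-1) = [[9, -4], [-2, 1]]  ->  [[-4252225, 1872628], [7623783, -3357421]]
... * rho(a) = [[7, 4], [-23, -13]]  ->  [[-72836019, -41353064], [130587164, 74141605]]
... * rho(b) = [[1, 4], [2, 9]]  ->  [[-155542147, -663521652], [278870374, 1189623101]]
... * rho(b) = [[1, 4], [2, 9]]  ->  [[-1482585451, -6593863456], [2658116576, 11822089405]]
tr = -1482585451 + 11822089405 = 10339503954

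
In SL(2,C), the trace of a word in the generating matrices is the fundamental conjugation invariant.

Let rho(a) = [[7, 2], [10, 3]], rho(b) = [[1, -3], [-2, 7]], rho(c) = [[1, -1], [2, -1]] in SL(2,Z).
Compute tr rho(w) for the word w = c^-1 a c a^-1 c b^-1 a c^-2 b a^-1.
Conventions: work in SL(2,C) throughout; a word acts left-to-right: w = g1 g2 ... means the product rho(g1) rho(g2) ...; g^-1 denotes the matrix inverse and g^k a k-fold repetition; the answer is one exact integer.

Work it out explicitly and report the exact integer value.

41808

rho(c^-1) = [[-1, 1], [-2, 1]]
... * rho(a) = [[7, 2], [10, 3]]  ->  [[3, 1], [-4, -1]]
... * rho(c) = [[1, -1], [2, -1]]  ->  [[5, -4], [-6, 5]]
... * rho(a^-1) = [[3, -2], [-10, 7]]  ->  [[55, -38], [-68, 47]]
... * rho(c) = [[1, -1], [2, -1]]  ->  [[-21, -17], [26, 21]]
... * rho(b^-1) = [[7, 3], [2, 1]]  ->  [[-181, -80], [224, 99]]
... * rho(a) = [[7, 2], [10, 3]]  ->  [[-2067, -602], [2558, 745]]
... * rho(c^-1) = [[-1, 1], [-2, 1]]  ->  [[3271, -2669], [-4048, 3303]]
... * rho(c^-1) = [[-1, 1], [-2, 1]]  ->  [[2067, 602], [-2558, -745]]
... * rho(b) = [[1, -3], [-2, 7]]  ->  [[863, -1987], [-1068, 2459]]
... * rho(a^-1) = [[3, -2], [-10, 7]]  ->  [[22459, -15635], [-27794, 19349]]
tr = 22459 + 19349 = 41808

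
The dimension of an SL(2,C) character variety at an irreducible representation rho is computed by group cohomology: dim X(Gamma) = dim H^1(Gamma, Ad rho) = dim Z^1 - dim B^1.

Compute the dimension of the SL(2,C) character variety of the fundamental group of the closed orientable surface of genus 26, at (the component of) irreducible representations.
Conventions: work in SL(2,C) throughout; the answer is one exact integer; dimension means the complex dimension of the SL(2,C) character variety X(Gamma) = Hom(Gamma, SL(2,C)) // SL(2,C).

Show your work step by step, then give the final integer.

150

The genus-26 surface group: 2g = 52 generators, one relator prod [a_i, b_i].
Unconstrained cocycle data is one sl_2 vector per generator (156 dimensions), cut by the relator condition d_2(z) = 0.
d_2 is surjective at irreducible rho (its cokernel H^2 is dual to H^0 = 0), so dim Z^1 = 156 - 3 = 153.
As always at irreducible rho, dim B^1 = 3.
dim X = dim H^1 = 153 - 3 = 150.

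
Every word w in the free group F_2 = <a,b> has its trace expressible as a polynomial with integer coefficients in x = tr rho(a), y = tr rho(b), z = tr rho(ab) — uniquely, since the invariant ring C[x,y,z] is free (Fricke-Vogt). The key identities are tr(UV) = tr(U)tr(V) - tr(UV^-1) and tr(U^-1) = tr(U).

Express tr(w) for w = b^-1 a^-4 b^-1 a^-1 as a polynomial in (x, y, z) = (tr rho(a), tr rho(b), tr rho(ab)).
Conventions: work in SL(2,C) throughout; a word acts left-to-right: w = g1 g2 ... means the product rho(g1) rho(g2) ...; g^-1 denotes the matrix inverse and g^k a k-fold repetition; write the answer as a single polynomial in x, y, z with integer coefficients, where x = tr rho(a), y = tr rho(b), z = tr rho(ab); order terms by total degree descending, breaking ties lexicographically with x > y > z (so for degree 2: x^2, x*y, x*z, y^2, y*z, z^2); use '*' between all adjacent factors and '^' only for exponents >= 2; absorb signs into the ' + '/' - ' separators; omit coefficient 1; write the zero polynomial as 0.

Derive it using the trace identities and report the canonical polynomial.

x^3*z^2 - x^2*y*z - x^3 - 2*x*z^2 + y*z + 3*x

trace(a^-1) = trace(a) = x
trace(a^-2) = trace(a^-1) trace(a) - trace(1)  (eliminate a^-1) = x^2 - 2
trace(a^-1 b) = trace(b) trace(a) - trace(b a)  (eliminate a^-1) = x*y - z
trace(a^-2 b) = trace(a^-1 b) trace(a) - trace(a^-1 b a)  (eliminate a^-1) = x^2*y - x*z - y
trace(a^-1 b^-1 a^-1) = trace(a^-2) trace(b) - trace(a^-2 b)  (eliminate b^-1) = x*z - y
trace(a^-3 b^-1) = trace(a^-1 b^-1 a^-1) trace(a) - trace(a^-1 b^-1)  (eliminate a^-1) = x^2*z - x*y - z
trace(a^-3 b^-1 a^-1) = trace(a^-3 b^-1) trace(a) - trace(a^-3 b^-1 a)  (eliminate a^-1) = x^3*z - x^2*y - 2*x*z + y
trace(a^-4 b^-1 a^-1) = trace(a^-3 b^-1 a^-1) trace(a) - trace(a^-3 b^-1)  (eliminate a^-1) = x^4*z - x^3*y - 3*x^2*z + 2*x*y + z
trace(b a b) = trace(b) trace(a b) - trace(a)  (reduce the b square) = y*z - x
trace(b a b a) = trace(a b) trace(a b) - trace(1)  (split on a) = z^2 - 2
trace(a b a^-1 b) = trace(b a b) trace(a) - trace(b a b a)  (eliminate a^-1) = x*y*z - x^2 - z^2 + 2
trace(b a^-1 b^-1 a) = trace(a b a^-1) trace(b) - trace(a b a^-1 b)  (eliminate b^-1) = -x*y*z + x^2 + y^2 + z^2 - 2
trace(b^-1 a^-1 b a^-1) = trace(b a^-1 b^-1) trace(a) - trace(b a^-1 b^-1 a)  (eliminate a^-1) = x*y*z - y^2 - z^2 + 2
trace(a^-2 b^-1 a^-1 b) = trace(b^-1 a^-1 b a^-1) trace(a) - trace(b^-1 a^-1 b)  (eliminate a^-1) = x^2*y*z - x*y^2 - x*z^2 + x
trace(a^-3 b^-1 a^-1 b) = trace(a^-2 b^-1 a^-1 b) trace(a) - trace(a^-2 b^-1 a^-1 b a)  (eliminate a^-1) = x^3*y*z - x^2*y^2 - x^2*z^2 - x*y*z + x^2 + y^2 + z^2 - 2
trace(a^-4 b^-1 a^-1 b) = trace(a^-3 b^-1 a^-1 b) trace(a) - trace(a^-3 b^-1 a^-1 b a)  (eliminate a^-1) = x^4*y*z - x^3*y^2 - x^3*z^2 - 2*x^2*y*z + x^3 + 2*x*y^2 + 2*x*z^2 - 3*x
trace(b^-1 a^-4 b^-1 a^-1) = trace(a^-4 b^-1 a^-1) trace(b) - trace(a^-4 b^-1 a^-1 b)  (eliminate b^-1) = x^3*z^2 - x^2*y*z - x^3 - 2*x*z^2 + y*z + 3*x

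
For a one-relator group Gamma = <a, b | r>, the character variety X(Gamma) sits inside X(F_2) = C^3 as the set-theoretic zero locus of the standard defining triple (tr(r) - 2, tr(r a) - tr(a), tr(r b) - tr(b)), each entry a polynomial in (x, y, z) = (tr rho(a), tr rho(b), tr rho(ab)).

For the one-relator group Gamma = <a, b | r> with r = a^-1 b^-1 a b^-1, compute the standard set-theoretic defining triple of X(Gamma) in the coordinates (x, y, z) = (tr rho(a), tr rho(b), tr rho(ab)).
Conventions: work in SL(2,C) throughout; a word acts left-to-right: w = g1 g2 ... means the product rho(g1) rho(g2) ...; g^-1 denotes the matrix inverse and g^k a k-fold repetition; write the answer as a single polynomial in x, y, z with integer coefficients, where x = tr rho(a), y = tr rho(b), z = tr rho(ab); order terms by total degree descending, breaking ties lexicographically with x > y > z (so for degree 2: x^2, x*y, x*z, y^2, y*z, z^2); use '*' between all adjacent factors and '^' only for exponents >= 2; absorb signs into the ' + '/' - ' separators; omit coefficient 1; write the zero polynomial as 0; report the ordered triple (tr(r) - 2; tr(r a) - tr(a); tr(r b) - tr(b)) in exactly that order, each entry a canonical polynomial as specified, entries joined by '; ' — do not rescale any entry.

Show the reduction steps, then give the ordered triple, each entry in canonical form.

x*y*z - x^2 - z^2; x*y^2 - y*z - 2*x; 0

tr(b^-1) = tr(b) = y
tr(b a b) = tr(b) * tr(a b) - tr(a)   [square of b] = y*z - x
tr(b a b a) = tr(a b) * tr(a b) - tr(1)   [split at a repeated a] = z^2 - 2
and tr(a^-1 b a b) = tr(b a b) * tr(a) - tr(b a b a)   [inverse elimination on a] = x*y*z - x^2 - z^2 + 2
tr(a b^-1 a^-1 b) = tr(a^-1 b a) * tr(b) - tr(a^-1 b a b)   [inverse elimination on b] = -x*y*z + x^2 + y^2 + z^2 - 2
tr(a^-1 b^-1 a b^-1) = tr(a b^-1 a^-1) * tr(b) - tr(a b^-1 a^-1 b)   [inverse elimination on b] = x*y*z - x^2 - z^2 + 2
tr(a b^-1) = tr(a) * tr(b) - tr(a b) = x*y - z
tr(b^-1 a b^-1) = tr(a b^-1) * tr(b) - tr(a) = x*y^2 - y*z - x
assemble the triple (tr(r) - 2; tr(r a) - x; tr(r b) - y)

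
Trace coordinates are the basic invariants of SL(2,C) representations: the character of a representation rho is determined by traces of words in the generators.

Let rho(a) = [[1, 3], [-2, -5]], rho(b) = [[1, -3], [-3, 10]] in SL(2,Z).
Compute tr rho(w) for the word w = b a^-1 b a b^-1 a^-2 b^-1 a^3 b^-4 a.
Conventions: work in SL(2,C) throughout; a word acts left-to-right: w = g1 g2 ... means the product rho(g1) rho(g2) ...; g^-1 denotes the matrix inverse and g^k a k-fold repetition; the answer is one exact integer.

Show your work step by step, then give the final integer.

rho(b) = [[1, -3], [-3, 10]]
... * rho(a^-1) = [[-5, -3], [2, 1]]  ->  [[-11, -6], [35, 19]]
... * rho(b) = [[1, -3], [-3, 10]]  ->  [[7, -27], [-22, 85]]
... * rho(a) = [[1, 3], [-2, -5]]  ->  [[61, 156], [-192, -491]]
... * rho(b^-1) = [[10, 3], [3, 1]]  ->  [[1078, 339], [-3393, -1067]]
... * rho(a^-1) = [[-5, -3], [2, 1]]  ->  [[-4712, -2895], [14831, 9112]]
... * rho(a^-1) = [[-5, -3], [2, 1]]  ->  [[17770, 11241], [-55931, -35381]]
... * rho(b^-1) = [[10, 3], [3, 1]]  ->  [[211423, 64551], [-665453, -203174]]
... * rho(a) = [[1, 3], [-2, -5]]  ->  [[82321, 311514], [-259105, -980489]]
... * rho(a) = [[1, 3], [-2, -5]]  ->  [[-540707, -1310607], [1701873, 4125130]]
... * rho(a) = [[1, 3], [-2, -5]]  ->  [[2080507, 4930914], [-6548387, -15520031]]
... * rho(b^-1) = [[10, 3], [3, 1]]  ->  [[35597812, 11172435], [-112043963, -35165192]]
... * rho(b^-1) = [[10, 3], [3, 1]]  ->  [[389495425, 117965871], [-1225935206, -371297081]]
... * rho(b^-1) = [[10, 3], [3, 1]]  ->  [[4248851863, 1286452146], [-13373243303, -4049102699]]
... * rho(b^-1) = [[10, 3], [3, 1]]  ->  [[46347875068, 14033007735], [-145879741127, -44168832608]]
... * rho(a) = [[1, 3], [-2, -5]]  ->  [[18281859598, 68878586529], [-57542075911, -216795060341]]
tr = 18281859598 + -216795060341 = -198513200743

-198513200743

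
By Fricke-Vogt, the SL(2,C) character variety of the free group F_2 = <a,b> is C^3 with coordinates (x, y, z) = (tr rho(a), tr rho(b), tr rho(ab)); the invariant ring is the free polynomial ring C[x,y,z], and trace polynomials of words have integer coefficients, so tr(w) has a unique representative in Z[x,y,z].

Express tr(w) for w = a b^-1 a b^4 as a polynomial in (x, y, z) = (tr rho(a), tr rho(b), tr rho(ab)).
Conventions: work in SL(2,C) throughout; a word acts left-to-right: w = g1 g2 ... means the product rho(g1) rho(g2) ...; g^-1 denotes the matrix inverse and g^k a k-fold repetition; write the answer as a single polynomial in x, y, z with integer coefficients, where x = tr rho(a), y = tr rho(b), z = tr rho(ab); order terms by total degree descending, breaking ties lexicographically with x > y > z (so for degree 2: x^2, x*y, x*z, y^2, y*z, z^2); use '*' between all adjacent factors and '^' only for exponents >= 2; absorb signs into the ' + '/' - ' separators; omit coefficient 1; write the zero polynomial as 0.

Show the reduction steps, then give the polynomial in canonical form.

tr(a b^2) = tr(b) * tr(a b) - tr(a) = y*z - x
tr(b a b^2) = tr(b) * tr(a b^2) - tr(a b) = y^2*z - x*y - z
tr(b^4 a) = tr(b) * tr(b a b^2) - tr(b a b) = y^3*z - x*y^2 - 2*y*z + x
tr(b^2) = tr(b) * tr(b) - tr(1) = y^2 - 2
tr(b^3) = tr(b) * tr(b^2) - tr(b) = y^3 - 3*y
use: tr(b^4) = tr(b) * tr(b^3) - tr(b^2) = y^4 - 4*y^2 + 2
tr(a b^4 a) = tr(a) * tr(b^4 a) - tr(b^4) = x*y^3*z - x^2*y^2 - y^4 - 2*x*y*z + x^2 + 4*y^2 - 2
apply: tr(a b a b) = tr(b a) * tr(b a) - tr(1) = z^2 - 2
tr(a b a) = tr(a) * tr(b a) - tr(b) = x*z - y
use: tr(a b a b^2) = tr(b) * tr(a b a b) - tr(a b a) = y*z^2 - x*z - y
apply: tr(b^2 a b a b) = tr(b) * tr(a b a b^2) - tr(a b a b) = y^2*z^2 - x*y*z - y^2 - z^2 + 2
apply: tr(a b^4 a b) = tr(b) * tr(b^2 a b a b) - tr(b^2 a b a) = y^3*z^2 - x*y^2*z - y^3 - 2*y*z^2 + x*z + 3*y
tr(a b^-1 a b^4) = tr(a b^4 a) * tr(b) - tr(a b^4 a b) = x*y^4*z - x^2*y^3 - y^5 - y^3*z^2 - x*y^2*z + x^2*y + 5*y^3 + 2*y*z^2 - x*z - 5*y

x*y^4*z - x^2*y^3 - y^5 - y^3*z^2 - x*y^2*z + x^2*y + 5*y^3 + 2*y*z^2 - x*z - 5*y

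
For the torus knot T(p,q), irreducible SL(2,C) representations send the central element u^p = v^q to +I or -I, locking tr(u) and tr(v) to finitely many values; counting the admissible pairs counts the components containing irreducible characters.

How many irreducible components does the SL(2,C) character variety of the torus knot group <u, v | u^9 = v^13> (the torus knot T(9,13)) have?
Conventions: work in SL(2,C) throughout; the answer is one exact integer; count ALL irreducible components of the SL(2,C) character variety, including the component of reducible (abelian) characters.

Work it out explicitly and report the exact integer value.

For T(9,13): irreducibility forces the central element u^9 = v^13 to one of +I, -I.
On an irreducible component, tr(u) is locked at 2*cos(pi*alpha/9) for some alpha in 1..8, and tr(v) at 2*cos(pi*beta/13) for some beta in 1..12.
Consistency of u^9 = (-1)^alpha I with v^13 = (-1)^beta I forces alpha = beta (mod 2).
Counting: 4 odd alphas x 6 odd betas + 4 even alphas x 6 even betas = 24 + 24 = 48.
Total: 48 irreducible-character components + 1 reducible (abelian) component = 49.

49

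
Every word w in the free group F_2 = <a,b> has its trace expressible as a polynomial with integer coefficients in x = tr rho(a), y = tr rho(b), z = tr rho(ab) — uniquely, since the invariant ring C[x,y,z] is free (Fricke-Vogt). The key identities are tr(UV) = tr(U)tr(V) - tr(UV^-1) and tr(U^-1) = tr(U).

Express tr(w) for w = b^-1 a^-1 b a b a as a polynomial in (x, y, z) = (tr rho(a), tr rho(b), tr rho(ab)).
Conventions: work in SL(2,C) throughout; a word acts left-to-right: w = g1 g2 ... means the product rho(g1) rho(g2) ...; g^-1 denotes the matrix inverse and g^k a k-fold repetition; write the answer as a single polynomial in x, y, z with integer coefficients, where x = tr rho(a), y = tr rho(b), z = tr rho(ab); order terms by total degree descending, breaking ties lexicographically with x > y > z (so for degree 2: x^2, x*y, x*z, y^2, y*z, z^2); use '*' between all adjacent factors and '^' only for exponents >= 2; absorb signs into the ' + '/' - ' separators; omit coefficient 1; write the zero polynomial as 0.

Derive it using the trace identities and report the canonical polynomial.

-x*y*z^2 + x^2*z + y^2*z + z^3 - 3*z

tr(a b a) = tr(a) tr(b a) - tr(b)   [square of a] = x*z - y
tr(b a b a) = tr(a b) tr(a b) - tr(1)   [split at a repeated a] = z^2 - 2
tr(b a b) = tr(b) tr(a b) - tr(a)   [square of b] = y*z - x
tr(a b a b a) = tr(a) tr(b a b a) - tr(b a b)   [square of a] = x*z^2 - y*z - x
tr(a b a b a b) = tr(b a b a) tr(b a) - tr(a b)   [split at a repeated b] = z^3 - 3*z
tr(b a b a b^-1 a) = tr(a b a b a) tr(b) - tr(a b a b a b)   [inverse elimination on b] = x*y*z^2 - y^2*z - z^3 - x*y + 3*z
reduce: tr(b^-1 a^-1 b a b a) = tr(b a b a b^-1) tr(a) - tr(b a b a b^-1 a)   [inverse elimination on a] = -x*y*z^2 + x^2*z + y^2*z + z^3 - 3*z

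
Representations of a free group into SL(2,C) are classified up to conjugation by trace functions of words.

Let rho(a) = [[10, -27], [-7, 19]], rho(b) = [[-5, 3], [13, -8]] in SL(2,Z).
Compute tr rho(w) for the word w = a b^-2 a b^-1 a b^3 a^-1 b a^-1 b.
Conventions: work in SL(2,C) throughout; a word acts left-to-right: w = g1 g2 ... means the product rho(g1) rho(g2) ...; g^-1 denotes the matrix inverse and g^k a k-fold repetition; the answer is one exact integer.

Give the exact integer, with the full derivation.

rho(a) = [[10, -27], [-7, 19]]
... * rho(b^-1) = [[-8, -3], [-13, -5]]  ->  [[271, 105], [-191, -74]]
... * rho(b^-1) = [[-8, -3], [-13, -5]]  ->  [[-3533, -1338], [2490, 943]]
... * rho(a) = [[10, -27], [-7, 19]]  ->  [[-25964, 69969], [18299, -49313]]
... * rho(b^-1) = [[-8, -3], [-13, -5]]  ->  [[-701885, -271953], [494677, 191668]]
... * rho(a) = [[10, -27], [-7, 19]]  ->  [[-5115179, 13783788], [3605094, -9714587]]
... * rho(b) = [[-5, 3], [13, -8]]  ->  [[204765139, -125615841], [-144315101, 88531978]]
... * rho(b) = [[-5, 3], [13, -8]]  ->  [[-2656831628, 1619222145], [1872491219, -1141201127]]
... * rho(b) = [[-5, 3], [13, -8]]  ->  [[34334046025, -20924272044], [-24198070746, 14747082673]]
... * rho(a^-1) = [[19, 27], [7, 10]]  ->  [[505876970167, 717776522235], [-356533765463, -505877083412]]
... * rho(b) = [[-5, 3], [13, -8]]  ->  [[6801709938220, -4224581267379], [-4793733257041, 2977415370907]]
... * rho(a^-1) = [[19, 27], [7, 10]]  ->  [[99660419954527, 141400355658150], [-70239024287430, -99656644231037]]
... * rho(b) = [[-5, 3], [13, -8]]  ->  [[1339902523783315, -832221585401619], [-944341253566331, 586536080986006]]
tr = 1339902523783315 + 586536080986006 = 1926438604769321

1926438604769321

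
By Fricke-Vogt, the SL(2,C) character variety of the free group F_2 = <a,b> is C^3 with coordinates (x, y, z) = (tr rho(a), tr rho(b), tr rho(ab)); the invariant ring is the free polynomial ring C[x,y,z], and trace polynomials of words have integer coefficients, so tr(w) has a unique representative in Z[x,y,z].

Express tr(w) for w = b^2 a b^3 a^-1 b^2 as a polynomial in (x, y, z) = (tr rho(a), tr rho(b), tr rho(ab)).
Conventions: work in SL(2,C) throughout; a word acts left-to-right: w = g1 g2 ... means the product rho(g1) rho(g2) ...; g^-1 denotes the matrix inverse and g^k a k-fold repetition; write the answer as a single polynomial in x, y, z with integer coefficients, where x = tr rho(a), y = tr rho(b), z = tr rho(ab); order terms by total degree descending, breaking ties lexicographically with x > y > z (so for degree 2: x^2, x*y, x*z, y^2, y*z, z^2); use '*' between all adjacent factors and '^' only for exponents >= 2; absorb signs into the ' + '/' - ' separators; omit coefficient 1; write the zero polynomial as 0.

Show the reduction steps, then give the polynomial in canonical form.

tr(b a b) = tr(b) * tr(a b) - tr(a)  (reduce the b square) = y*z - x
tr(b a b^2) = tr(b) * tr(b a b) - tr(b a)  (reduce the b square) = y^2*z - x*y - z
tr(a b^4) = tr(b) * tr(b a b^2) - tr(b a b)  (reduce the b square) = y^3*z - x*y^2 - 2*y*z + x
tr(b^4 a b) = tr(b) * tr(a b^4) - tr(a b^3)  (reduce the b square) = y^4*z - x*y^3 - 3*y^2*z + 2*x*y + z
tr(b^2 a b^4) = tr(b) * tr(b^4 a b) - tr(b^4 a)  (reduce the b square) = y^5*z - x*y^4 - 4*y^3*z + 3*x*y^2 + 3*y*z - x
tr(b^4 a b^3) = tr(b) * tr(b^2 a b^4) - tr(b^2 a b^3)  (reduce the b square) = y^6*z - x*y^5 - 5*y^4*z + 4*x*y^3 + 6*y^2*z - 3*x*y - z
tr(a b a b) = tr(b a) * tr(b a) - tr(1)  (split on b) = z^2 - 2
tr(a b a) = tr(a) * tr(b a) - tr(b)  (reduce the a square) = x*z - y
tr(b a b a b) = tr(b) * tr(a b a b) - tr(a b a)  (reduce the b square) = y*z^2 - x*z - y
tr(a b^3 a b) = tr(b) * tr(b a b a b) - tr(b a b a)  (reduce the b square) = y^2*z^2 - x*y*z - y^2 - z^2 + 2
tr(a^2) = tr(a) * tr(a) - tr(1)  (reduce the a square) = x^2 - 2
tr(a^2 b^2) = tr(b) * tr(a^2 b) - tr(a^2)  (reduce the b square) = x*y*z - x^2 - y^2 + 2
tr(a b^3 a) = tr(b) * tr(a^2 b^2) - tr(a^2 b)  (reduce the b square) = x*y^2*z - x^2*y - y^3 - x*z + 3*y
tr(a b^3 a b^2) = tr(b) * tr(a b^3 a b) - tr(a b^3 a)  (reduce the b square) = y^3*z^2 - 2*x*y^2*z + x^2*y - y*z^2 + x*z - y
tr(b^2 a b^3 a b) = tr(b) * tr(a b^3 a b^2) - tr(a b^3 a b)  (reduce the b square) = y^4*z^2 - 2*x*y^3*z + x^2*y^2 - 2*y^2*z^2 + 2*x*y*z + z^2 - 2
tr(b^4 a b^3 a) = tr(b) * tr(b^2 a b^3 a b) - tr(b^2 a b^3 a)  (reduce the b square) = y^5*z^2 - 2*x*y^4*z + x^2*y^3 - 3*y^3*z^2 + 4*x*y^2*z - x^2*y + 2*y*z^2 - x*z - y
tr(b^2 a b^3 a^-1 b^2) = tr(b^4 a b^3) * tr(a) - tr(b^4 a b^3 a)  (eliminate a^-1) = x*y^6*z - x^2*y^5 - y^5*z^2 - 3*x*y^4*z + 3*x^2*y^3 + 3*y^3*z^2 + 2*x*y^2*z - 2*x^2*y - 2*y*z^2 + y

x*y^6*z - x^2*y^5 - y^5*z^2 - 3*x*y^4*z + 3*x^2*y^3 + 3*y^3*z^2 + 2*x*y^2*z - 2*x^2*y - 2*y*z^2 + y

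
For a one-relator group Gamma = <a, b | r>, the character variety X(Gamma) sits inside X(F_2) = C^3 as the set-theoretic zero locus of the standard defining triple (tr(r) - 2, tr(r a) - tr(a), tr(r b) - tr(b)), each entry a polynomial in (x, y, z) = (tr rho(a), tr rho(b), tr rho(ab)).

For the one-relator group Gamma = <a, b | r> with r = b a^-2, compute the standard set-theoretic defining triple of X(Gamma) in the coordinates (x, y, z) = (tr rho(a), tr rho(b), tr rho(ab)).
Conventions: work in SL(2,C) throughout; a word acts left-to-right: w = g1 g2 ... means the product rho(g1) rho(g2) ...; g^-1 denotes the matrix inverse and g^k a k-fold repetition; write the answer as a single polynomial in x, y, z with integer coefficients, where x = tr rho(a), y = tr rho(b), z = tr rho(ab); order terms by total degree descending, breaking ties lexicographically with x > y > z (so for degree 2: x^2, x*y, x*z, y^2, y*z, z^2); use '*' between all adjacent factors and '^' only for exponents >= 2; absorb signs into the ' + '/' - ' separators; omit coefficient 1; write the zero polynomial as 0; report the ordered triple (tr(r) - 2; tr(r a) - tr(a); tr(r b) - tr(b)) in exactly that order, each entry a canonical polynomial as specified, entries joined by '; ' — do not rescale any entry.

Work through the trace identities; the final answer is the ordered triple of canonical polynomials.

trace(a^-1 b) = trace(b) trace(a) - trace(b a)   [inverse elimination on a] = x*y - z
trace(b a^-2) = trace(a^-1 b) trace(a) - trace(a^-1 b a)   [inverse elimination on a] = x^2*y - x*z - y
trace(b^2) = trace(b) trace(b) - trace(1)  (reduce the b square) = y^2 - 2
reduce: trace(b^2 a) = trace(b) trace(a b) - trace(a)  (reduce the b square) = y*z - x
reduce: trace(a^-1 b^2) = trace(b^2) trace(a) - trace(b^2 a)  (eliminate a^-1) = x*y^2 - y*z - x
reduce: trace(b a^-2 b) = trace(a^-1 b^2) trace(a) - trace(a^-1 b^2 a)  (eliminate a^-1) = x^2*y^2 - x*y*z - x^2 - y^2 + 2
assemble the triple (trace(r) - 2; trace(r a) - x; trace(r b) - y)

x^2*y - x*z - y - 2; x*y - x - z; x^2*y^2 - x*y*z - x^2 - y^2 - y + 2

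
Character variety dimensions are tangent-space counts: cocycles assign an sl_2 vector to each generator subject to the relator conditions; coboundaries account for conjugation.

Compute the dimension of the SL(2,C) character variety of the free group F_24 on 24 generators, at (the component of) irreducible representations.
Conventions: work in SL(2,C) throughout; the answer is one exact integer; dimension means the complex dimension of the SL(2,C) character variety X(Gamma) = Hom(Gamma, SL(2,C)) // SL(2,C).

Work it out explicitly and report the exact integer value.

69

The free group F_24: 24 generators, no relators.
A cocycle picks one sl_2 vector per generator freely, giving dim Z^1 = 3*24 = 72.
Irreducibility makes the coboundary map sl_2 -> Z^1 injective (trivial centralizer), so dim B^1 = 3.
dim X = dim H^1 = dim Z^1 - dim B^1 = 72 - 3 = 69.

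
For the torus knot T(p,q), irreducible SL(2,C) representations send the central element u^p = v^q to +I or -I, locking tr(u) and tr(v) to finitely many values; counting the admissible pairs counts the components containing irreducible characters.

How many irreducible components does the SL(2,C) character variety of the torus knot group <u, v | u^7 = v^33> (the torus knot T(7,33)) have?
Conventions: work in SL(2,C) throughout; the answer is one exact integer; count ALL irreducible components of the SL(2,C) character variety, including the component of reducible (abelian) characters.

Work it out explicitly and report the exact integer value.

Gamma = < u, v | u^7 = v^33 > (torus knot T(7,33)); the central element u^7 = v^33 acts as +I or -I in any irreducible SL(2,C) representation.
This locks tr(u) to 2*cos(pi*alpha/7), alpha in 1..6, and tr(v) to 2*cos(pi*beta/33), beta in 1..32, on each component of irreducible characters.
u^7 = (-1)^alpha I and v^33 = (-1)^beta I must agree, so alpha and beta have equal parity.
Counting: 3 odd alphas x 16 odd betas + 3 even alphas x 16 even betas = 48 + 48 = 96.
That is 96 components of irreducible characters, and with the reducible (abelian) component the total is 97.

97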